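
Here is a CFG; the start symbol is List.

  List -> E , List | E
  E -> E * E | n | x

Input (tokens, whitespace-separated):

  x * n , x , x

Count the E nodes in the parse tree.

[List [E [E x] * [E n]] , [List [E x] , [List [E x]]]]

5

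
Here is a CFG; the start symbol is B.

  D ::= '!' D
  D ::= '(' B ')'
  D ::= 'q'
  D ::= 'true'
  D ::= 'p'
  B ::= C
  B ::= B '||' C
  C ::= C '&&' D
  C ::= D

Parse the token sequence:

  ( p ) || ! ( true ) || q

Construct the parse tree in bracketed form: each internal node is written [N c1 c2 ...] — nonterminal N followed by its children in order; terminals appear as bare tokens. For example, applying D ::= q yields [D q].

B
B || C
B || C || C
C || C || C
D || C || C
( B ) || C || C
( C ) || C || C
( D ) || C || C
( p ) || C || C
( p ) || D || C
( p ) || ! D || C
( p ) || ! ( B ) || C
( p ) || ! ( C ) || C
( p ) || ! ( D ) || C
( p ) || ! ( true ) || C
( p ) || ! ( true ) || D
( p ) || ! ( true ) || q

[B [B [B [C [D ( [B [C [D p]]] )]]] || [C [D ! [D ( [B [C [D true]]] )]]]] || [C [D q]]]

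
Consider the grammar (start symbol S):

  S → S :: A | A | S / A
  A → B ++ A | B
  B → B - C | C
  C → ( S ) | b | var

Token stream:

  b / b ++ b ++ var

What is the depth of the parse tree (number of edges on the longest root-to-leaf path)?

[S [S [A [B [C b]]]] / [A [B [C b]] ++ [A [B [C b]] ++ [A [B [C var]]]]]]

6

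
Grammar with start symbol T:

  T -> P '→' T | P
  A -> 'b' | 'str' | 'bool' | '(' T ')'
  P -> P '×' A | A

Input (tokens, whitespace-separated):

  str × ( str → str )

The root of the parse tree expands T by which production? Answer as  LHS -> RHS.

[T [P [P [A str]] × [A ( [T [P [A str]] → [T [P [A str]]]] )]]]

T -> P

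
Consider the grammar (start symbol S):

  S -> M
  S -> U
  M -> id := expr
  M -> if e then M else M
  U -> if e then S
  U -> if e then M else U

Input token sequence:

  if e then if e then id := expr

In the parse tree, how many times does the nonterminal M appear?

1

[S [U if e then [S [U if e then [S [M id := expr]]]]]]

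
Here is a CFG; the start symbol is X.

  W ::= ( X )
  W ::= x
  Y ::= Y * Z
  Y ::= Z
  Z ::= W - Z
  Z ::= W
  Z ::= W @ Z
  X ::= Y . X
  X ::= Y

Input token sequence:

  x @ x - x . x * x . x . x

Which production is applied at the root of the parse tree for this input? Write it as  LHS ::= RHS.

[X [Y [Z [W x] @ [Z [W x] - [Z [W x]]]]] . [X [Y [Y [Z [W x]]] * [Z [W x]]] . [X [Y [Z [W x]]] . [X [Y [Z [W x]]]]]]]

X ::= Y . X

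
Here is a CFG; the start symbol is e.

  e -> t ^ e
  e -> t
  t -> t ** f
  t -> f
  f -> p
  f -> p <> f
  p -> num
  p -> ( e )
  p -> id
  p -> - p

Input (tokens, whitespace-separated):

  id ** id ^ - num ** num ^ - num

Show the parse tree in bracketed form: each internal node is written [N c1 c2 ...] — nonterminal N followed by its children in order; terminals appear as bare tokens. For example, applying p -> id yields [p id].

[e [t [t [f [p id]]] ** [f [p id]]] ^ [e [t [t [f [p - [p num]]]] ** [f [p num]]] ^ [e [t [f [p - [p num]]]]]]]

e
t ^ e
t ** f ^ e
f ** f ^ e
p ** f ^ e
id ** f ^ e
id ** p ^ e
id ** id ^ e
id ** id ^ t ^ e
id ** id ^ t ** f ^ e
id ** id ^ f ** f ^ e
id ** id ^ p ** f ^ e
id ** id ^ - p ** f ^ e
id ** id ^ - num ** f ^ e
id ** id ^ - num ** p ^ e
id ** id ^ - num ** num ^ e
id ** id ^ - num ** num ^ t
id ** id ^ - num ** num ^ f
id ** id ^ - num ** num ^ p
id ** id ^ - num ** num ^ - p
id ** id ^ - num ** num ^ - num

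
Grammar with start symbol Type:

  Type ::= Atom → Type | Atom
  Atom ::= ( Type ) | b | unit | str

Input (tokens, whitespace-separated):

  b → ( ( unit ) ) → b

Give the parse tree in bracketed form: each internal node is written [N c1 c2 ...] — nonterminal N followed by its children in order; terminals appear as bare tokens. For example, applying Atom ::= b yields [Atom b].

[Type [Atom b] → [Type [Atom ( [Type [Atom ( [Type [Atom unit]] )]] )] → [Type [Atom b]]]]

Type
Atom → Type
b → Type
b → Atom → Type
b → ( Type ) → Type
b → ( Atom ) → Type
b → ( ( Type ) ) → Type
b → ( ( Atom ) ) → Type
b → ( ( unit ) ) → Type
b → ( ( unit ) ) → Atom
b → ( ( unit ) ) → b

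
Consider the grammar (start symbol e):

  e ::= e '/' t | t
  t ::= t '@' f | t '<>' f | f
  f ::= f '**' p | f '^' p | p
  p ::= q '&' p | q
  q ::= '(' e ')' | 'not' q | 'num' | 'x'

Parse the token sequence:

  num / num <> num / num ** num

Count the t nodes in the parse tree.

[e [e [e [t [f [p [q num]]]]] / [t [t [f [p [q num]]]] <> [f [p [q num]]]]] / [t [f [f [p [q num]]] ** [p [q num]]]]]

4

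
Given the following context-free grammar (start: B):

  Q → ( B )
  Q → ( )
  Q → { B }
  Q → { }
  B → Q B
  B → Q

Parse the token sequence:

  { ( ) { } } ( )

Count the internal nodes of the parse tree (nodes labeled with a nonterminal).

[B [Q { [B [Q ( )] [B [Q { }]]] }] [B [Q ( )]]]

8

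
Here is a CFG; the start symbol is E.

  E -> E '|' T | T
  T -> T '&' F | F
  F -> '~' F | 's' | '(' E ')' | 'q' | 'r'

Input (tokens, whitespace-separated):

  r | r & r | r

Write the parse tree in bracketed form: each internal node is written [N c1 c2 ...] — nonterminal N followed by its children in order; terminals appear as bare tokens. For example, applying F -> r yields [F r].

[E [E [E [T [F r]]] | [T [T [F r]] & [F r]]] | [T [F r]]]

E
E | T
E | T | T
T | T | T
F | T | T
r | T | T
r | T & F | T
r | F & F | T
r | r & F | T
r | r & r | T
r | r & r | F
r | r & r | r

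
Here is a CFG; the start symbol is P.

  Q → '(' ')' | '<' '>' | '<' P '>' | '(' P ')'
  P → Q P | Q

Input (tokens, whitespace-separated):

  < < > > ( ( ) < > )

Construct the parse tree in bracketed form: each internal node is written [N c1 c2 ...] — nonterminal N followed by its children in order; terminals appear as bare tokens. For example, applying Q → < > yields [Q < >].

P
Q P
< P > P
< Q > P
< < > > P
< < > > Q
< < > > ( P )
< < > > ( Q P )
< < > > ( ( ) P )
< < > > ( ( ) Q )
< < > > ( ( ) < > )

[P [Q < [P [Q < >]] >] [P [Q ( [P [Q ( )] [P [Q < >]]] )]]]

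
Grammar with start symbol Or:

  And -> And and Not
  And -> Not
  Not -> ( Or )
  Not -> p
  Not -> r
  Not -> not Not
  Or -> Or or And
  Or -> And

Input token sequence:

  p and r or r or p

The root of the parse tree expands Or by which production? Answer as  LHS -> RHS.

Or -> Or or And

[Or [Or [Or [And [And [Not p]] and [Not r]]] or [And [Not r]]] or [And [Not p]]]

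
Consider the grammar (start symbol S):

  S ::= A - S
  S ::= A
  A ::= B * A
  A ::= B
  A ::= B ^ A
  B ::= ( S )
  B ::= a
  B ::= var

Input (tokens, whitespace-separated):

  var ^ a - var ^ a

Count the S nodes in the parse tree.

[S [A [B var] ^ [A [B a]]] - [S [A [B var] ^ [A [B a]]]]]

2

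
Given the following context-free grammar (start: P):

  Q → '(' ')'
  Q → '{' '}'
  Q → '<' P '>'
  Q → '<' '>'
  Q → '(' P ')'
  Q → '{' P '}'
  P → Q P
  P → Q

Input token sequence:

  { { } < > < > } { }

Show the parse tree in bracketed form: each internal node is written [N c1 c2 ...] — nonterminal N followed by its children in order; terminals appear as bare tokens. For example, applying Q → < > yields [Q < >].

P
Q P
{ P } P
{ Q P } P
{ { } P } P
{ { } Q P } P
{ { } < > P } P
{ { } < > Q } P
{ { } < > < > } P
{ { } < > < > } Q
{ { } < > < > } { }

[P [Q { [P [Q { }] [P [Q < >] [P [Q < >]]]] }] [P [Q { }]]]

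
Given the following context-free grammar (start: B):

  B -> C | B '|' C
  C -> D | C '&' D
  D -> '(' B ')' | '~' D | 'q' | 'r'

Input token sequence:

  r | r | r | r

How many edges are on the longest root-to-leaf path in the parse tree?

[B [B [B [B [C [D r]]] | [C [D r]]] | [C [D r]]] | [C [D r]]]

6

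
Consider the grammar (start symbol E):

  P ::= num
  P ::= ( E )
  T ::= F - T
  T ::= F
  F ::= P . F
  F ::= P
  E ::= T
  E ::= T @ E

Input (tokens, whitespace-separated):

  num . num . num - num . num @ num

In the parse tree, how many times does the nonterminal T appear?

3

[E [T [F [P num] . [F [P num] . [F [P num]]]] - [T [F [P num] . [F [P num]]]]] @ [E [T [F [P num]]]]]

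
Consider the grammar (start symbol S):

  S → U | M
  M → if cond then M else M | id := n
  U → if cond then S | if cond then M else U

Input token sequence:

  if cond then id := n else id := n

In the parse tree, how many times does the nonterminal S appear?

1

[S [M if cond then [M id := n] else [M id := n]]]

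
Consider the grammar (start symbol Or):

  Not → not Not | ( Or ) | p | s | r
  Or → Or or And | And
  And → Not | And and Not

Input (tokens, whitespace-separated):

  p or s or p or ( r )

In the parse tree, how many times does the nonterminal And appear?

5

[Or [Or [Or [Or [And [Not p]]] or [And [Not s]]] or [And [Not p]]] or [And [Not ( [Or [And [Not r]]] )]]]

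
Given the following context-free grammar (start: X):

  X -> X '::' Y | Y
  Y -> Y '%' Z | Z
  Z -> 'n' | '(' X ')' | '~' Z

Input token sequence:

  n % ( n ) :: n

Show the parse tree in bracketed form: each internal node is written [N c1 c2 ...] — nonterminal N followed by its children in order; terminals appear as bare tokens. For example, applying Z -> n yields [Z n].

X
X :: Y
Y :: Y
Y % Z :: Y
Z % Z :: Y
n % Z :: Y
n % ( X ) :: Y
n % ( Y ) :: Y
n % ( Z ) :: Y
n % ( n ) :: Y
n % ( n ) :: Z
n % ( n ) :: n

[X [X [Y [Y [Z n]] % [Z ( [X [Y [Z n]]] )]]] :: [Y [Z n]]]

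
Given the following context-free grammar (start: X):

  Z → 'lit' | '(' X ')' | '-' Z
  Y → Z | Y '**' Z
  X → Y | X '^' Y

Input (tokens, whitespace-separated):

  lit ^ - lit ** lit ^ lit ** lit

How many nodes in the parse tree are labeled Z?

6

[X [X [X [Y [Z lit]]] ^ [Y [Y [Z - [Z lit]]] ** [Z lit]]] ^ [Y [Y [Z lit]] ** [Z lit]]]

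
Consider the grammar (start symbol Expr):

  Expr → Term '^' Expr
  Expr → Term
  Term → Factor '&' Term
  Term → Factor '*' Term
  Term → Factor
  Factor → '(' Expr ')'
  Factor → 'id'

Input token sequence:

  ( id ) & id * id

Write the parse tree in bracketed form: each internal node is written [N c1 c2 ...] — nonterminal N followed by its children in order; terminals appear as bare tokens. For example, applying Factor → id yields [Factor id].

Expr
Term
Factor & Term
( Expr ) & Term
( Term ) & Term
( Factor ) & Term
( id ) & Term
( id ) & Factor * Term
( id ) & id * Term
( id ) & id * Factor
( id ) & id * id

[Expr [Term [Factor ( [Expr [Term [Factor id]]] )] & [Term [Factor id] * [Term [Factor id]]]]]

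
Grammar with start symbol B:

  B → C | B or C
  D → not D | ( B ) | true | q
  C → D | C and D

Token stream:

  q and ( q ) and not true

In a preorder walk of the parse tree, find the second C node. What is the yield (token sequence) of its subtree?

q and ( q )

[B [C [C [C [D q]] and [D ( [B [C [D q]]] )]] and [D not [D true]]]]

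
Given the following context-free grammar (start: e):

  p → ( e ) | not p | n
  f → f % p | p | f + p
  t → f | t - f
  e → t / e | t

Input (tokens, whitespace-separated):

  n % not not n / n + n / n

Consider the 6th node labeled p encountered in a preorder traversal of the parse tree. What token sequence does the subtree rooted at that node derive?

[e [t [f [f [p n]] % [p not [p not [p n]]]]] / [e [t [f [f [p n]] + [p n]]] / [e [t [f [p n]]]]]]

n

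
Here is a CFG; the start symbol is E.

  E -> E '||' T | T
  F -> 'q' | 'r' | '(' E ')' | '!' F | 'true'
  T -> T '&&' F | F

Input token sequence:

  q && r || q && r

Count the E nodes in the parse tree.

2

[E [E [T [T [F q]] && [F r]]] || [T [T [F q]] && [F r]]]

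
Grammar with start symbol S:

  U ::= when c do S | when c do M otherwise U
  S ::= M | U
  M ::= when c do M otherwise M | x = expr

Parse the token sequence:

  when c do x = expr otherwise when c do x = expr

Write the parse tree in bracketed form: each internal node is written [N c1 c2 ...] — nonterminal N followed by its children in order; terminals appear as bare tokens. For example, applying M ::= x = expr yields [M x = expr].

[S [U when c do [M x = expr] otherwise [U when c do [S [M x = expr]]]]]

S
U
when c do M otherwise U
when c do x = expr otherwise U
when c do x = expr otherwise when c do S
when c do x = expr otherwise when c do M
when c do x = expr otherwise when c do x = expr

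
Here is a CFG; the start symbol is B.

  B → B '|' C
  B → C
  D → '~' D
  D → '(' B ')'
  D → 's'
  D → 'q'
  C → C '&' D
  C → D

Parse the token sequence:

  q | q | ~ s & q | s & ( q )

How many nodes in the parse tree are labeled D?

8

[B [B [B [B [C [D q]]] | [C [D q]]] | [C [C [D ~ [D s]]] & [D q]]] | [C [C [D s]] & [D ( [B [C [D q]]] )]]]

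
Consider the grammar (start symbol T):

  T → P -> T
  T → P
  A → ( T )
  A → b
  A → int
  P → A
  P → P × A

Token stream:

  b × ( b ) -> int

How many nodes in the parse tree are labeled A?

4

[T [P [P [A b]] × [A ( [T [P [A b]]] )]] -> [T [P [A int]]]]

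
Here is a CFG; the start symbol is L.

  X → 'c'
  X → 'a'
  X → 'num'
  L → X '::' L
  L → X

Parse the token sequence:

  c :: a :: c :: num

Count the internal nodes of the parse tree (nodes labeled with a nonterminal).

[L [X c] :: [L [X a] :: [L [X c] :: [L [X num]]]]]

8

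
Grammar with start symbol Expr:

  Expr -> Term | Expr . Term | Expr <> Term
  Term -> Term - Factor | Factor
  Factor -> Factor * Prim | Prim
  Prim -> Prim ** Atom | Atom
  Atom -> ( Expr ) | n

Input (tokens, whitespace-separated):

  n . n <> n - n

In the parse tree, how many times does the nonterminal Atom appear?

4

[Expr [Expr [Expr [Term [Factor [Prim [Atom n]]]]] . [Term [Factor [Prim [Atom n]]]]] <> [Term [Term [Factor [Prim [Atom n]]]] - [Factor [Prim [Atom n]]]]]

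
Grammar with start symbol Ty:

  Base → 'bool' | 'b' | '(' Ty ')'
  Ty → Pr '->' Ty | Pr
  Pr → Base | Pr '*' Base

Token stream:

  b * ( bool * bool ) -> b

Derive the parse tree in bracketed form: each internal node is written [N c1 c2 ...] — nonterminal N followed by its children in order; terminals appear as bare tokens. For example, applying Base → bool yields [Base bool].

[Ty [Pr [Pr [Base b]] * [Base ( [Ty [Pr [Pr [Base bool]] * [Base bool]]] )]] -> [Ty [Pr [Base b]]]]

Ty
Pr -> Ty
Pr * Base -> Ty
Base * Base -> Ty
b * Base -> Ty
b * ( Ty ) -> Ty
b * ( Pr ) -> Ty
b * ( Pr * Base ) -> Ty
b * ( Base * Base ) -> Ty
b * ( bool * Base ) -> Ty
b * ( bool * bool ) -> Ty
b * ( bool * bool ) -> Pr
b * ( bool * bool ) -> Base
b * ( bool * bool ) -> b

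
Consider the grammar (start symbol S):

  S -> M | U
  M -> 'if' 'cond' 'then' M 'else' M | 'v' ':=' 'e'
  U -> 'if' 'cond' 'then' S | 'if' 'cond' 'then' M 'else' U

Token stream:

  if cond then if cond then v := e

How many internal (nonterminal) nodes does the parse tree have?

6

[S [U if cond then [S [U if cond then [S [M v := e]]]]]]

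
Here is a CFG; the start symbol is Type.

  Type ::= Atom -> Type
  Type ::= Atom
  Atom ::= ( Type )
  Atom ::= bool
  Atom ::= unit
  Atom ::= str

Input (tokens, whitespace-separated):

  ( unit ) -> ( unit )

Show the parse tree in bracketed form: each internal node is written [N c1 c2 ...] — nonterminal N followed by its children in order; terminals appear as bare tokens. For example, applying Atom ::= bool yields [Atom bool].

Type
Atom -> Type
( Type ) -> Type
( Atom ) -> Type
( unit ) -> Type
( unit ) -> Atom
( unit ) -> ( Type )
( unit ) -> ( Atom )
( unit ) -> ( unit )

[Type [Atom ( [Type [Atom unit]] )] -> [Type [Atom ( [Type [Atom unit]] )]]]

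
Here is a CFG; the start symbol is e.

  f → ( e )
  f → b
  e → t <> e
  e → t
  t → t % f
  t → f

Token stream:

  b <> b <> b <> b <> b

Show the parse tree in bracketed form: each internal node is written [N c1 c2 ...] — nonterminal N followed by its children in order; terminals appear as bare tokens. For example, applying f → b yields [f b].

[e [t [f b]] <> [e [t [f b]] <> [e [t [f b]] <> [e [t [f b]] <> [e [t [f b]]]]]]]

e
t <> e
f <> e
b <> e
b <> t <> e
b <> f <> e
b <> b <> e
b <> b <> t <> e
b <> b <> f <> e
b <> b <> b <> e
b <> b <> b <> t <> e
b <> b <> b <> f <> e
b <> b <> b <> b <> e
b <> b <> b <> b <> t
b <> b <> b <> b <> f
b <> b <> b <> b <> b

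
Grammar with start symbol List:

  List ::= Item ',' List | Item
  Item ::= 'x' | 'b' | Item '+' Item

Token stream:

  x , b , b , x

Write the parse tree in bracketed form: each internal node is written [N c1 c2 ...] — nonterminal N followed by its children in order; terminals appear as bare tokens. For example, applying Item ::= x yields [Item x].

[List [Item x] , [List [Item b] , [List [Item b] , [List [Item x]]]]]

List
Item , List
x , List
x , Item , List
x , b , List
x , b , Item , List
x , b , b , List
x , b , b , Item
x , b , b , x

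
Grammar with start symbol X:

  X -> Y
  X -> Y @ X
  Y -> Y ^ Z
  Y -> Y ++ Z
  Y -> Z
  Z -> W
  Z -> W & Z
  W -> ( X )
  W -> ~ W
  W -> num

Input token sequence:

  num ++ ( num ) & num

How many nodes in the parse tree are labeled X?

2

[X [Y [Y [Z [W num]]] ++ [Z [W ( [X [Y [Z [W num]]]] )] & [Z [W num]]]]]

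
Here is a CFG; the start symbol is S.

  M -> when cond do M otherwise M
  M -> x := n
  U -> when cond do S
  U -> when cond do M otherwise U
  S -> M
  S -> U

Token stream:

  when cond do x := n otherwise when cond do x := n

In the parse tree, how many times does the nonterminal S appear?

[S [U when cond do [M x := n] otherwise [U when cond do [S [M x := n]]]]]

2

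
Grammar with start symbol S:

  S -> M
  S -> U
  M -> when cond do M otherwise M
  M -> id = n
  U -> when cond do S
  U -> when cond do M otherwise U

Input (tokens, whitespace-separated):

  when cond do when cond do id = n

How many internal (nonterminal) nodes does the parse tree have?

6

[S [U when cond do [S [U when cond do [S [M id = n]]]]]]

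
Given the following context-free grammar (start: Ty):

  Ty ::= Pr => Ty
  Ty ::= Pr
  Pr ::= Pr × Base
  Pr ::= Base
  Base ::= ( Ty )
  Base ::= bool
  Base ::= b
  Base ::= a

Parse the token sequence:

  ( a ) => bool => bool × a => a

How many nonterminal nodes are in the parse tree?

17

[Ty [Pr [Base ( [Ty [Pr [Base a]]] )]] => [Ty [Pr [Base bool]] => [Ty [Pr [Pr [Base bool]] × [Base a]] => [Ty [Pr [Base a]]]]]]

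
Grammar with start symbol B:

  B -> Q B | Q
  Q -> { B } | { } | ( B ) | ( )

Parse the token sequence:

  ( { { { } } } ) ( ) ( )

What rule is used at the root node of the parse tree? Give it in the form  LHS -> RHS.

B -> Q B

[B [Q ( [B [Q { [B [Q { [B [Q { }]] }]] }]] )] [B [Q ( )] [B [Q ( )]]]]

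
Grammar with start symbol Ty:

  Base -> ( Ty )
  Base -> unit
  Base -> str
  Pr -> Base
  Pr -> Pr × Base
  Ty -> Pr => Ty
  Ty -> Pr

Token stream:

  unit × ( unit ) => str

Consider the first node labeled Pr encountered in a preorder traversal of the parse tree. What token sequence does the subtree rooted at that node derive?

unit × ( unit )

[Ty [Pr [Pr [Base unit]] × [Base ( [Ty [Pr [Base unit]]] )]] => [Ty [Pr [Base str]]]]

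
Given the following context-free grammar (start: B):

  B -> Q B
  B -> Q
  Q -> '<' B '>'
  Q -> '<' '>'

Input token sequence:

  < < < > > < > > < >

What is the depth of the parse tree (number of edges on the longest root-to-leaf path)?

[B [Q < [B [Q < [B [Q < >]] >] [B [Q < >]]] >] [B [Q < >]]]

6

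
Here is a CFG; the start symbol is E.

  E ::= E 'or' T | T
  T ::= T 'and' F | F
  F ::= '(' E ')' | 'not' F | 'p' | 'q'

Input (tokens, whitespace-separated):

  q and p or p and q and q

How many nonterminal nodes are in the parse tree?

12

[E [E [T [T [F q]] and [F p]]] or [T [T [T [F p]] and [F q]] and [F q]]]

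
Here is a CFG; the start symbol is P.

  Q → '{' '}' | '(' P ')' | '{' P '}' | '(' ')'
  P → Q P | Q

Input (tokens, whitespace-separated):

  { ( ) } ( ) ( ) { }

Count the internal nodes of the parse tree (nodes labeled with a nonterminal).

10

[P [Q { [P [Q ( )]] }] [P [Q ( )] [P [Q ( )] [P [Q { }]]]]]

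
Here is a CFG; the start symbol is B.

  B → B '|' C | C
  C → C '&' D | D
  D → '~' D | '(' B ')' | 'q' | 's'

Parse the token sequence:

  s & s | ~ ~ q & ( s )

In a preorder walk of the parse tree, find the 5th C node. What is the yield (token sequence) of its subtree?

[B [B [C [C [D s]] & [D s]]] | [C [C [D ~ [D ~ [D q]]]] & [D ( [B [C [D s]]] )]]]

s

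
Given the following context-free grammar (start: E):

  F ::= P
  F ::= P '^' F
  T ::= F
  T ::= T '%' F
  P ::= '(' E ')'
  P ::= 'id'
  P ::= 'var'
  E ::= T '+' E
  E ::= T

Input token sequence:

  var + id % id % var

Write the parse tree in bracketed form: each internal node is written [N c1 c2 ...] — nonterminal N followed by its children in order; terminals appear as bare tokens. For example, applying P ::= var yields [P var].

[E [T [F [P var]]] + [E [T [T [T [F [P id]]] % [F [P id]]] % [F [P var]]]]]

E
T + E
F + E
P + E
var + E
var + T
var + T % F
var + T % F % F
var + F % F % F
var + P % F % F
var + id % F % F
var + id % P % F
var + id % id % F
var + id % id % P
var + id % id % var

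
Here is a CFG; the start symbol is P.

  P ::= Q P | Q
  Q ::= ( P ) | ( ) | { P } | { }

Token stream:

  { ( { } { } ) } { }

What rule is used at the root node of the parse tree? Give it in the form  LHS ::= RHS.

[P [Q { [P [Q ( [P [Q { }] [P [Q { }]]] )]] }] [P [Q { }]]]

P ::= Q P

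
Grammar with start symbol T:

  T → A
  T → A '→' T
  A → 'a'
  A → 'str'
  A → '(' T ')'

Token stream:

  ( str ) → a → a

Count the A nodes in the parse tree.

[T [A ( [T [A str]] )] → [T [A a] → [T [A a]]]]

4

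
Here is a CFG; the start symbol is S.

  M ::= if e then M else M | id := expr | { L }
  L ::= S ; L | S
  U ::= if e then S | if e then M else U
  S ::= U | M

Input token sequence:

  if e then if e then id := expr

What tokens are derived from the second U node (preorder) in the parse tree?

if e then id := expr

[S [U if e then [S [U if e then [S [M id := expr]]]]]]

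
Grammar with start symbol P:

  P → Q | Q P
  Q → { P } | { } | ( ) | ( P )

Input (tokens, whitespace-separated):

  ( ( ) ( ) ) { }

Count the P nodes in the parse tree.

[P [Q ( [P [Q ( )] [P [Q ( )]]] )] [P [Q { }]]]

4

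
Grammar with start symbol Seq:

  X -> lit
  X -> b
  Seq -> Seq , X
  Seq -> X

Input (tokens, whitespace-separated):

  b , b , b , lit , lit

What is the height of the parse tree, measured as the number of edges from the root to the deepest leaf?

6

[Seq [Seq [Seq [Seq [Seq [X b]] , [X b]] , [X b]] , [X lit]] , [X lit]]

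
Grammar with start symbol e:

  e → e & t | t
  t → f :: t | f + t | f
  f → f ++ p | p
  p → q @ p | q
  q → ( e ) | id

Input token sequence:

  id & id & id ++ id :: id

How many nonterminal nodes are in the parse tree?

22

[e [e [e [t [f [p [q id]]]]] & [t [f [p [q id]]]]] & [t [f [f [p [q id]]] ++ [p [q id]]] :: [t [f [p [q id]]]]]]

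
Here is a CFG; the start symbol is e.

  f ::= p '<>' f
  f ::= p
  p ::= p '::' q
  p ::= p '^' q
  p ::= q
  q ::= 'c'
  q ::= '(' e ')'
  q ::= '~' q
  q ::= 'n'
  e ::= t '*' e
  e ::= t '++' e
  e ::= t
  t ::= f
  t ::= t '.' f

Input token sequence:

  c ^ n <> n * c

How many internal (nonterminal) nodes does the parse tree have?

[e [t [f [p [p [q c]] ^ [q n]] <> [f [p [q n]]]]] * [e [t [f [p [q c]]]]]]

15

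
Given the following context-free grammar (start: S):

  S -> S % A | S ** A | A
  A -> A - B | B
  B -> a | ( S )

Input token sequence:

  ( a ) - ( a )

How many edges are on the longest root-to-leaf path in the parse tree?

[S [A [A [B ( [S [A [B a]]] )]] - [B ( [S [A [B a]]] )]]]

7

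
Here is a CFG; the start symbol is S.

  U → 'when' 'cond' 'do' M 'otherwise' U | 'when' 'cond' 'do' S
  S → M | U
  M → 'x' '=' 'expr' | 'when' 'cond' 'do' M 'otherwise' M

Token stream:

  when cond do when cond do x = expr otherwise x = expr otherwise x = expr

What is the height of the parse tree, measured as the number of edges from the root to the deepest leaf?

[S [M when cond do [M when cond do [M x = expr] otherwise [M x = expr]] otherwise [M x = expr]]]

4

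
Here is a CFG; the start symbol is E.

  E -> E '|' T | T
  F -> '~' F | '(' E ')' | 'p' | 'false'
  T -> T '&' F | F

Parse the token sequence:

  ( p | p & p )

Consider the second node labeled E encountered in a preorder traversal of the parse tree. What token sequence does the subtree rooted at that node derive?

[E [T [F ( [E [E [T [F p]]] | [T [T [F p]] & [F p]]] )]]]

p | p & p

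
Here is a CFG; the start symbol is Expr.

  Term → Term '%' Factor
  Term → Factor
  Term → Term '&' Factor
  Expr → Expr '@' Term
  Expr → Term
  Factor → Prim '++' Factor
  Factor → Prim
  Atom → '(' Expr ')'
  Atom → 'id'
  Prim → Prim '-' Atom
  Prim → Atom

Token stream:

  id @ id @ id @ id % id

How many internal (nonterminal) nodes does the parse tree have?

[Expr [Expr [Expr [Expr [Term [Factor [Prim [Atom id]]]]] @ [Term [Factor [Prim [Atom id]]]]] @ [Term [Factor [Prim [Atom id]]]]] @ [Term [Term [Factor [Prim [Atom id]]]] % [Factor [Prim [Atom id]]]]]

24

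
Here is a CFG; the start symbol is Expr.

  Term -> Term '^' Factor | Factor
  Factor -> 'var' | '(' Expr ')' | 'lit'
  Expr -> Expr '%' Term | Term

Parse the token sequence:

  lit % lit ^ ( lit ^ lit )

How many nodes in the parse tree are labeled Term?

5

[Expr [Expr [Term [Factor lit]]] % [Term [Term [Factor lit]] ^ [Factor ( [Expr [Term [Term [Factor lit]] ^ [Factor lit]]] )]]]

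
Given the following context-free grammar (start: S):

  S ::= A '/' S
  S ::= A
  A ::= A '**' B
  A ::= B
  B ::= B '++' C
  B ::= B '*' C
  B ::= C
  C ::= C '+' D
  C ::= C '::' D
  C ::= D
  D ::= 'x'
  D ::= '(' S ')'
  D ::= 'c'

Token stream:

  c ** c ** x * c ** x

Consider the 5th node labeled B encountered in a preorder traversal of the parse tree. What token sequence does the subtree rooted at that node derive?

[S [A [A [A [A [B [C [D c]]]] ** [B [C [D c]]]] ** [B [B [C [D x]]] * [C [D c]]]] ** [B [C [D x]]]]]

x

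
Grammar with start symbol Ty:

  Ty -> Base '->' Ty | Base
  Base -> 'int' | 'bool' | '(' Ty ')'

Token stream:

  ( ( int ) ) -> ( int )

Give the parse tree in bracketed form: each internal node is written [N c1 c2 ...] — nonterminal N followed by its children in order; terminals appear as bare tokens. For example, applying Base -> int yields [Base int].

[Ty [Base ( [Ty [Base ( [Ty [Base int]] )]] )] -> [Ty [Base ( [Ty [Base int]] )]]]

Ty
Base -> Ty
( Ty ) -> Ty
( Base ) -> Ty
( ( Ty ) ) -> Ty
( ( Base ) ) -> Ty
( ( int ) ) -> Ty
( ( int ) ) -> Base
( ( int ) ) -> ( Ty )
( ( int ) ) -> ( Base )
( ( int ) ) -> ( int )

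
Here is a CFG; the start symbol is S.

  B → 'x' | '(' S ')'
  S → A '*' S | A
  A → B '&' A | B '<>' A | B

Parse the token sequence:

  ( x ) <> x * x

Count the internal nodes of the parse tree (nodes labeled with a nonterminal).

11

[S [A [B ( [S [A [B x]]] )] <> [A [B x]]] * [S [A [B x]]]]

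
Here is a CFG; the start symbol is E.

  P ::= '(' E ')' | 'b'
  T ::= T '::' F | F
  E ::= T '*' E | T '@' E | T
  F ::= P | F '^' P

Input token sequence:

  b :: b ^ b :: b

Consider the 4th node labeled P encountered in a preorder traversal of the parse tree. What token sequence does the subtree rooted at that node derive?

b

[E [T [T [T [F [P b]]] :: [F [F [P b]] ^ [P b]]] :: [F [P b]]]]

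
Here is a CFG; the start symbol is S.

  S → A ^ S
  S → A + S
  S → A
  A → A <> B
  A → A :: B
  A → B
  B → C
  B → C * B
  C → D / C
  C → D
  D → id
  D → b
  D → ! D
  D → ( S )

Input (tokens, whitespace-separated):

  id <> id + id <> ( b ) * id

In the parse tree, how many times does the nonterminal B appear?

[S [A [A [B [C [D id]]]] <> [B [C [D id]]]] + [S [A [A [B [C [D id]]]] <> [B [C [D ( [S [A [B [C [D b]]]]] )]] * [B [C [D id]]]]]]]

6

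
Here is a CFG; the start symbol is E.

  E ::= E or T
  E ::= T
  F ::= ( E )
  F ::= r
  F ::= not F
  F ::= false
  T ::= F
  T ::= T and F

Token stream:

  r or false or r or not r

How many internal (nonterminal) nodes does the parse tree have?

[E [E [E [E [T [F r]]] or [T [F false]]] or [T [F r]]] or [T [F not [F r]]]]

13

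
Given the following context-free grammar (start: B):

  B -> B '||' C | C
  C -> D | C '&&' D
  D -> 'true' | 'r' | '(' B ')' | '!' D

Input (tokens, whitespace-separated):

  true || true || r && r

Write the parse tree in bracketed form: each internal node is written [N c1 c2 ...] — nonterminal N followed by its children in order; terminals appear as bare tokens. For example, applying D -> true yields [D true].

[B [B [B [C [D true]]] || [C [D true]]] || [C [C [D r]] && [D r]]]

B
B || C
B || C || C
C || C || C
D || C || C
true || C || C
true || D || C
true || true || C
true || true || C && D
true || true || D && D
true || true || r && D
true || true || r && r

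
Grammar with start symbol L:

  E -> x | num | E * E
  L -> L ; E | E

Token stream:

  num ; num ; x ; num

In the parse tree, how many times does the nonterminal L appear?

[L [L [L [L [E num]] ; [E num]] ; [E x]] ; [E num]]

4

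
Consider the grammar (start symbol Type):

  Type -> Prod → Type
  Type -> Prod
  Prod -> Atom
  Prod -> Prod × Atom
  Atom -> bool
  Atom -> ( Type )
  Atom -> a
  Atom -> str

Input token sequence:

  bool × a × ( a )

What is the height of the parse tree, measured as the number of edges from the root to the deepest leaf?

[Type [Prod [Prod [Prod [Atom bool]] × [Atom a]] × [Atom ( [Type [Prod [Atom a]]] )]]]

6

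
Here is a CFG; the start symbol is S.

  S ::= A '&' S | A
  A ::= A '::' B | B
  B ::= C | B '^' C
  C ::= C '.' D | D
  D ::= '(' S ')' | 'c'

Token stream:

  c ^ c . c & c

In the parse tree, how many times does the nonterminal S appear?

2

[S [A [B [B [C [D c]]] ^ [C [C [D c]] . [D c]]]] & [S [A [B [C [D c]]]]]]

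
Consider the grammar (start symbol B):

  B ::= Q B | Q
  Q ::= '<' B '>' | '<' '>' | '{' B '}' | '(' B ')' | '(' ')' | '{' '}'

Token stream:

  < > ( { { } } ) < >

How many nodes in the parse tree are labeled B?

5

[B [Q < >] [B [Q ( [B [Q { [B [Q { }]] }]] )] [B [Q < >]]]]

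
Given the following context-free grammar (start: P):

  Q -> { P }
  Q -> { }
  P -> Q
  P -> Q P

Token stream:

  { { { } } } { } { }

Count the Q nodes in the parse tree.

5

[P [Q { [P [Q { [P [Q { }]] }]] }] [P [Q { }] [P [Q { }]]]]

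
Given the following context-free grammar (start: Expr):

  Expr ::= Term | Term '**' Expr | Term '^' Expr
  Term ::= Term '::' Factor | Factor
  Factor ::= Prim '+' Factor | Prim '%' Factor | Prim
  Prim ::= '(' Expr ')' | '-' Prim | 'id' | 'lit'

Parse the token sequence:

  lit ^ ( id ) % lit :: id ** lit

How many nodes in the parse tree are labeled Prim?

6

[Expr [Term [Factor [Prim lit]]] ^ [Expr [Term [Term [Factor [Prim ( [Expr [Term [Factor [Prim id]]]] )] % [Factor [Prim lit]]]] :: [Factor [Prim id]]] ** [Expr [Term [Factor [Prim lit]]]]]]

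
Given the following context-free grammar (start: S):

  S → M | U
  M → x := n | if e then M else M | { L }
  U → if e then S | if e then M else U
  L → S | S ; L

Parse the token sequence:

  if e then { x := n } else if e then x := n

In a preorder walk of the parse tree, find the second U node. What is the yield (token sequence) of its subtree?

if e then x := n

[S [U if e then [M { [L [S [M x := n]]] }] else [U if e then [S [M x := n]]]]]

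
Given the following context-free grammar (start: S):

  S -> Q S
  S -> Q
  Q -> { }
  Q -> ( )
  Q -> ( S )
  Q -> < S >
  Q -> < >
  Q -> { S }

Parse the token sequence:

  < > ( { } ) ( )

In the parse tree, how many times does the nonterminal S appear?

[S [Q < >] [S [Q ( [S [Q { }]] )] [S [Q ( )]]]]

4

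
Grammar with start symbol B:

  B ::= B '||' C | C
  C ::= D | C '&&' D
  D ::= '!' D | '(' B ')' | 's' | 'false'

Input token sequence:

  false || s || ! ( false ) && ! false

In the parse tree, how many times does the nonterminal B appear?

4

[B [B [B [C [D false]]] || [C [D s]]] || [C [C [D ! [D ( [B [C [D false]]] )]]] && [D ! [D false]]]]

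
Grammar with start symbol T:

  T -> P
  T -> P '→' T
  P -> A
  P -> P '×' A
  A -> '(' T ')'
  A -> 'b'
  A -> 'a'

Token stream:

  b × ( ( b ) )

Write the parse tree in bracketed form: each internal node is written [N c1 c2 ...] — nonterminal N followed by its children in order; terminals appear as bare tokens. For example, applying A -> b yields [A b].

[T [P [P [A b]] × [A ( [T [P [A ( [T [P [A b]]] )]]] )]]]

T
P
P × A
A × A
b × A
b × ( T )
b × ( P )
b × ( A )
b × ( ( T ) )
b × ( ( P ) )
b × ( ( A ) )
b × ( ( b ) )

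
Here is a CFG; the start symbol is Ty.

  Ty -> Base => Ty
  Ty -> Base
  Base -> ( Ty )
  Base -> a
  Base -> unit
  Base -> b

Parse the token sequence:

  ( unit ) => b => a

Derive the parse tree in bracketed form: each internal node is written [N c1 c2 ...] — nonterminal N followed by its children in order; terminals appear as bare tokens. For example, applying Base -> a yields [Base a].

[Ty [Base ( [Ty [Base unit]] )] => [Ty [Base b] => [Ty [Base a]]]]

Ty
Base => Ty
( Ty ) => Ty
( Base ) => Ty
( unit ) => Ty
( unit ) => Base => Ty
( unit ) => b => Ty
( unit ) => b => Base
( unit ) => b => a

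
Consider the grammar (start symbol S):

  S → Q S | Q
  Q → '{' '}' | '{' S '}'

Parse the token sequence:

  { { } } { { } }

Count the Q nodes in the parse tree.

[S [Q { [S [Q { }]] }] [S [Q { [S [Q { }]] }]]]

4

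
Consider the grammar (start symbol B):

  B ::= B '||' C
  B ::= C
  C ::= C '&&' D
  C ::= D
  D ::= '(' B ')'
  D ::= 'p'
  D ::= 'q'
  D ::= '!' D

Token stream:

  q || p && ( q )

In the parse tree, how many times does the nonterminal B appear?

3

[B [B [C [D q]]] || [C [C [D p]] && [D ( [B [C [D q]]] )]]]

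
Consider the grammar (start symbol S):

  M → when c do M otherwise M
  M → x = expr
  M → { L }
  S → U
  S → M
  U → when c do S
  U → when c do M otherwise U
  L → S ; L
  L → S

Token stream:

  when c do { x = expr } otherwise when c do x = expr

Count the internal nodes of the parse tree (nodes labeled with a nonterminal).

9

[S [U when c do [M { [L [S [M x = expr]]] }] otherwise [U when c do [S [M x = expr]]]]]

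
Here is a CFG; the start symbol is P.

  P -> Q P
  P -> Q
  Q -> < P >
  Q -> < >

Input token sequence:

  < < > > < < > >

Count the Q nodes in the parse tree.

4

[P [Q < [P [Q < >]] >] [P [Q < [P [Q < >]] >]]]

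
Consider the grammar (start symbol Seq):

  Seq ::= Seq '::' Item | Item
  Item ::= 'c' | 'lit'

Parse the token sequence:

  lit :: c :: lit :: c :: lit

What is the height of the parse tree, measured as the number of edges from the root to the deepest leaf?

[Seq [Seq [Seq [Seq [Seq [Item lit]] :: [Item c]] :: [Item lit]] :: [Item c]] :: [Item lit]]

6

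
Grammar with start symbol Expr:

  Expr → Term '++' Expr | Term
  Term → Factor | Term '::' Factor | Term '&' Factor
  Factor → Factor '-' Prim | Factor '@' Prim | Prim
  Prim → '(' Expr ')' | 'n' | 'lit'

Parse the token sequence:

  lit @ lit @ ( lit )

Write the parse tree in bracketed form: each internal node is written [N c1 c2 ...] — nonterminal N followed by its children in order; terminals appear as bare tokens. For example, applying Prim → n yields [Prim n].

Expr
Term
Factor
Factor @ Prim
Factor @ Prim @ Prim
Prim @ Prim @ Prim
lit @ Prim @ Prim
lit @ lit @ Prim
lit @ lit @ ( Expr )
lit @ lit @ ( Term )
lit @ lit @ ( Factor )
lit @ lit @ ( Prim )
lit @ lit @ ( lit )

[Expr [Term [Factor [Factor [Factor [Prim lit]] @ [Prim lit]] @ [Prim ( [Expr [Term [Factor [Prim lit]]]] )]]]]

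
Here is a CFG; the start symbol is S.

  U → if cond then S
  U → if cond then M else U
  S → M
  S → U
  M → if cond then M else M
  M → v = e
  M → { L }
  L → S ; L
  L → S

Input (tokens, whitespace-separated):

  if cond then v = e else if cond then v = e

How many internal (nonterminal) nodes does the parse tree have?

[S [U if cond then [M v = e] else [U if cond then [S [M v = e]]]]]

6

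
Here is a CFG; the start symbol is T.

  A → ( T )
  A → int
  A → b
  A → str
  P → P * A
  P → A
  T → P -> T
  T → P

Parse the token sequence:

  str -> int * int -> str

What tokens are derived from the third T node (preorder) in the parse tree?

str

[T [P [A str]] -> [T [P [P [A int]] * [A int]] -> [T [P [A str]]]]]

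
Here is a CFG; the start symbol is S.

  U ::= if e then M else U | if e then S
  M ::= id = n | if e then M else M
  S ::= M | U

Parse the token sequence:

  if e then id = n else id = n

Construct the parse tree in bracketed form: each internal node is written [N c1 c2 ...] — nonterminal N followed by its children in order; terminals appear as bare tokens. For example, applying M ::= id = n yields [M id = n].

[S [M if e then [M id = n] else [M id = n]]]

S
M
if e then M else M
if e then id = n else M
if e then id = n else id = n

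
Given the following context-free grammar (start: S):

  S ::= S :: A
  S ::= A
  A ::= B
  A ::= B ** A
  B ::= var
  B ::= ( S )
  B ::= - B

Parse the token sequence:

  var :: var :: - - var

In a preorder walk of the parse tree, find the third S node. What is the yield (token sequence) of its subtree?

var

[S [S [S [A [B var]]] :: [A [B var]]] :: [A [B - [B - [B var]]]]]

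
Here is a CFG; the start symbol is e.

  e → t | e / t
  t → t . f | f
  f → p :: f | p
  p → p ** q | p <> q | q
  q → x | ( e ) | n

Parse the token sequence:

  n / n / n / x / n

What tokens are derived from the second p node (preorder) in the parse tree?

[e [e [e [e [e [t [f [p [q n]]]]] / [t [f [p [q n]]]]] / [t [f [p [q n]]]]] / [t [f [p [q x]]]]] / [t [f [p [q n]]]]]

n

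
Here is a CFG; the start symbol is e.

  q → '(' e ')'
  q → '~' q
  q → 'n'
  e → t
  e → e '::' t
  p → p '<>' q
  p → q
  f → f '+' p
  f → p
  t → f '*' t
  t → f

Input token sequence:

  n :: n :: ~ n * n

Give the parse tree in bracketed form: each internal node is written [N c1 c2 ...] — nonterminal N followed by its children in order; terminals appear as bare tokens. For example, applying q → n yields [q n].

[e [e [e [t [f [p [q n]]]]] :: [t [f [p [q n]]]]] :: [t [f [p [q ~ [q n]]]] * [t [f [p [q n]]]]]]

e
e :: t
e :: t :: t
t :: t :: t
f :: t :: t
p :: t :: t
q :: t :: t
n :: t :: t
n :: f :: t
n :: p :: t
n :: q :: t
n :: n :: t
n :: n :: f * t
n :: n :: p * t
n :: n :: q * t
n :: n :: ~ q * t
n :: n :: ~ n * t
n :: n :: ~ n * f
n :: n :: ~ n * p
n :: n :: ~ n * q
n :: n :: ~ n * n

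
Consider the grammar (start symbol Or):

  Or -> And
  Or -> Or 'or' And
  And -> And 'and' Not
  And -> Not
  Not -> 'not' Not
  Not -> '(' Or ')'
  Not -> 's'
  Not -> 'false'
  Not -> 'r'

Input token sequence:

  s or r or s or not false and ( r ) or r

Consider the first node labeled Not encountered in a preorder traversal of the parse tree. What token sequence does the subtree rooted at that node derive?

s

[Or [Or [Or [Or [Or [And [Not s]]] or [And [Not r]]] or [And [Not s]]] or [And [And [Not not [Not false]]] and [Not ( [Or [And [Not r]]] )]]] or [And [Not r]]]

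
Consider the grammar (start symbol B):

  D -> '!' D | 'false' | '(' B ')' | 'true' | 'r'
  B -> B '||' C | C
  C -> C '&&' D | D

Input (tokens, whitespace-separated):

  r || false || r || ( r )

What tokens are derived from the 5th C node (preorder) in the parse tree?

r

[B [B [B [B [C [D r]]] || [C [D false]]] || [C [D r]]] || [C [D ( [B [C [D r]]] )]]]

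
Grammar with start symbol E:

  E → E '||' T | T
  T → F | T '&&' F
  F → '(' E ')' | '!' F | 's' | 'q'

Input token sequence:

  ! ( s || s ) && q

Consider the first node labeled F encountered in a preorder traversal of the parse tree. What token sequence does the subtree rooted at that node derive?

! ( s || s )

[E [T [T [F ! [F ( [E [E [T [F s]]] || [T [F s]]] )]]] && [F q]]]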